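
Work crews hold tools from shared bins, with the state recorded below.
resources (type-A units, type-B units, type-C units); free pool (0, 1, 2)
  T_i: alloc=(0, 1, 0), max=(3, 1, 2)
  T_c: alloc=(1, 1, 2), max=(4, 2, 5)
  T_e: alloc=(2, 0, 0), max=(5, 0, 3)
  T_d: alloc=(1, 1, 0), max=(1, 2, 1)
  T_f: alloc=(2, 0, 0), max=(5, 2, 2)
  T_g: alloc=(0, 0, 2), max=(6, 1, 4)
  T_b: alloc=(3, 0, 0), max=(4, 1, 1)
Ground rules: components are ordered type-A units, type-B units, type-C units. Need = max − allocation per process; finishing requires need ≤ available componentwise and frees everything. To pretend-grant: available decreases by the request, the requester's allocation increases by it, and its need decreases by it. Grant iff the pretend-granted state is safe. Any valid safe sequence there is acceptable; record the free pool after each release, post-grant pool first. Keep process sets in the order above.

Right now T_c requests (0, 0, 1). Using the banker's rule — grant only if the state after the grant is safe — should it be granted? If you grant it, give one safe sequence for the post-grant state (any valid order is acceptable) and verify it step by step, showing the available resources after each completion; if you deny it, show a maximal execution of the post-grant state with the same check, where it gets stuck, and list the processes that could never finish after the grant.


DENY. Granting would leave the state unsafe.
Key observation: no order helps: past T_d, T_b, the free pool tops out at (4, 2, 1), below what each blocked process needs in type-C units.
Pretend the grant happened; the run T_d, T_b goes as far as possible. Walking it through:
  pool = (0, 1, 1)
  run T_d (needs (0, 1, 1), free (0, 1, 1)); after release of (1, 1, 0) the pool is (1, 2, 1)
  run T_b (needs (1, 1, 1), free (1, 2, 1)); after release of (3, 0, 0) the pool is (4, 2, 1)
  T_i still needs (3, 0, 2) but only (4, 2, 1) is free — short on type-C units
  T_c still needs (3, 1, 2) but only (4, 2, 1) is free — short on type-C units
  T_e still needs (3, 0, 3) but only (4, 2, 1) is free — short on type-C units
  T_f still needs (3, 2, 2) but only (4, 2, 1) is free — short on type-C units
  T_g still needs (6, 1, 2) but only (4, 2, 1) is free — short on type-A units and type-C units
Processes that could never finish after the grant: T_i, T_c, T_e, T_f and T_g.


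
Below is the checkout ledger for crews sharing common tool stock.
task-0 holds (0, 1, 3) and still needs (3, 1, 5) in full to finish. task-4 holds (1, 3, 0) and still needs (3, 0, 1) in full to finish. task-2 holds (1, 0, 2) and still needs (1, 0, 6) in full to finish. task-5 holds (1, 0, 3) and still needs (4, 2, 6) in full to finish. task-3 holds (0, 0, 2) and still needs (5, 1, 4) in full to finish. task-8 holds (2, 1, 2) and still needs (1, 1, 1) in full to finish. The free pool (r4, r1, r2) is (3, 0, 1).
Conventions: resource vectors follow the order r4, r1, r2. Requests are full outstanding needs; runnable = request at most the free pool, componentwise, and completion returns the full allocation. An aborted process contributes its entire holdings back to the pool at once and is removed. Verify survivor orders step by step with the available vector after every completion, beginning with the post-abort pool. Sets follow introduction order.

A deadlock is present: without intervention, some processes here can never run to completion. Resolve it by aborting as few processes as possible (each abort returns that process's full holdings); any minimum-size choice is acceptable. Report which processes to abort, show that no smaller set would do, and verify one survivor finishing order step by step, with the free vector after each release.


Minimum abort set: task-3.
Key observation: the deadlocked task-0 becomes finishable only because task-3 released (0, 0, 2); it completes at step 3 below.
Minimality: the empty abort set fails — the state is deadlocked as it stands.
The survivors complete as task-4, task-8, task-0, task-2, task-5. Verifying each step (starting from the post-abort pool):
  pool = (3, 0, 3)
  run task-4 (needs (3, 0, 1), free (3, 0, 3)); after release of (1, 3, 0) the pool is (4, 3, 3)
  run task-8 (needs (1, 1, 1), free (4, 3, 3)); after release of (2, 1, 2) the pool is (6, 4, 5)
  run task-0 (needs (3, 1, 5), free (6, 4, 5)); after release of (0, 1, 3) the pool is (6, 5, 8)
  run task-2 (needs (1, 0, 6), free (6, 5, 8)); after release of (1, 0, 2) the pool is (7, 5, 10)
  run task-5 (needs (4, 2, 6), free (7, 5, 10)); after release of (1, 0, 3) the pool is (8, 5, 13)


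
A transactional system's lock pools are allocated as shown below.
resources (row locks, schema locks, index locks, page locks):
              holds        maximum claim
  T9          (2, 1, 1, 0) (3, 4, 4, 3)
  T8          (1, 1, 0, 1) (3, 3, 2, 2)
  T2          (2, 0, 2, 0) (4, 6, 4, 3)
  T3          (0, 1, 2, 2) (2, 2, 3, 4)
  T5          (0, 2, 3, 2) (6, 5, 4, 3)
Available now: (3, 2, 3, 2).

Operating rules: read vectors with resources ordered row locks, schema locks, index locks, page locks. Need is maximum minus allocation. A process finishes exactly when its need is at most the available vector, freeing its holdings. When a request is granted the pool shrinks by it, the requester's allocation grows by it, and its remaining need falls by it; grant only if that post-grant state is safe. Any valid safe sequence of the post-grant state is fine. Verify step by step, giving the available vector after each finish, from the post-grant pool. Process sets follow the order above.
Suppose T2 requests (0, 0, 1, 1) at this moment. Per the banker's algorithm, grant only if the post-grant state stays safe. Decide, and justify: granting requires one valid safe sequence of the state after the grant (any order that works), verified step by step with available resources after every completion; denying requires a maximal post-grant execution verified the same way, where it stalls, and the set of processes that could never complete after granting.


GRANT. The post-grant state is safe; one safe sequence: T8, T3, T9, T5, T2.
Key observation: the transfer keeps a workable pool ((3, 2, 2, 1)); T8 starts the safe sequence.
Verifying the post-grant state step by step:
  pool = (3, 2, 2, 1)
  run T8 (needs (2, 2, 2, 1), free (3, 2, 2, 1)); after release of (1, 1, 0, 1) the pool is (4, 3, 2, 2)
  run T3 (needs (2, 1, 1, 2), free (4, 3, 2, 2)); after release of (0, 1, 2, 2) the pool is (4, 4, 4, 4)
  run T9 (needs (1, 3, 3, 3), free (4, 4, 4, 4)); after release of (2, 1, 1, 0) the pool is (6, 5, 5, 4)
  run T5 (needs (6, 3, 1, 1), free (6, 5, 5, 4)); after release of (0, 2, 3, 2) the pool is (6, 7, 8, 6)
  run T2 (needs (2, 6, 1, 2), free (6, 7, 8, 6)); after release of (2, 0, 3, 1) the pool is (8, 7, 11, 7)


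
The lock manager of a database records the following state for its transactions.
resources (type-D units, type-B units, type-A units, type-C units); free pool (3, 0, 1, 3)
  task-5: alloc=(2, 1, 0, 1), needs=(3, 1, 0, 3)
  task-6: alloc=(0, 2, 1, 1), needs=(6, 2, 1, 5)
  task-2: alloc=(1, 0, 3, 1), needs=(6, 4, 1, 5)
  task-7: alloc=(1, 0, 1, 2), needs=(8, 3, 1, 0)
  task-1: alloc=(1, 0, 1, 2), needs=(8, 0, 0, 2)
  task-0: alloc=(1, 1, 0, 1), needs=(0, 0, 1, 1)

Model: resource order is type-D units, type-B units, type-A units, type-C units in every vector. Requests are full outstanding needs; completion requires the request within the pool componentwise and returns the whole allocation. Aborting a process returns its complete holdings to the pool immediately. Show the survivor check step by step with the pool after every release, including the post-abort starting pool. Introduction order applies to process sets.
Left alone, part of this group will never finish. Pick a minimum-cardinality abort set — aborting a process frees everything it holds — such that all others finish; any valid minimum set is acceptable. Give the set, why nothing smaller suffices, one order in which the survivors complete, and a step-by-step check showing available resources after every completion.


Abort task-1.
Key observation: task-7 was stuck for good until task-1 gave back (1, 0, 1, 2); in the order shown it finishes at step 5.
No smaller set exists: with zero aborts the deadlock remains.
Survivors finish in the order: task-0, task-5, task-6, task-2, task-7. Walking it through (pool after the aborts first):
  pool = (4, 0, 2, 5)
  run task-0 (needs (0, 0, 1, 1), free (4, 0, 2, 5)); after release of (1, 1, 0, 1) the pool is (5, 1, 2, 6)
  run task-5 (needs (3, 1, 0, 3), free (5, 1, 2, 6)); after release of (2, 1, 0, 1) the pool is (7, 2, 2, 7)
  run task-6 (needs (6, 2, 1, 5), free (7, 2, 2, 7)); after release of (0, 2, 1, 1) the pool is (7, 4, 3, 8)
  run task-2 (needs (6, 4, 1, 5), free (7, 4, 3, 8)); after release of (1, 0, 3, 1) the pool is (8, 4, 6, 9)
  run task-7 (needs (8, 3, 1, 0), free (8, 4, 6, 9)); after release of (1, 0, 1, 2) the pool is (9, 4, 7, 11)


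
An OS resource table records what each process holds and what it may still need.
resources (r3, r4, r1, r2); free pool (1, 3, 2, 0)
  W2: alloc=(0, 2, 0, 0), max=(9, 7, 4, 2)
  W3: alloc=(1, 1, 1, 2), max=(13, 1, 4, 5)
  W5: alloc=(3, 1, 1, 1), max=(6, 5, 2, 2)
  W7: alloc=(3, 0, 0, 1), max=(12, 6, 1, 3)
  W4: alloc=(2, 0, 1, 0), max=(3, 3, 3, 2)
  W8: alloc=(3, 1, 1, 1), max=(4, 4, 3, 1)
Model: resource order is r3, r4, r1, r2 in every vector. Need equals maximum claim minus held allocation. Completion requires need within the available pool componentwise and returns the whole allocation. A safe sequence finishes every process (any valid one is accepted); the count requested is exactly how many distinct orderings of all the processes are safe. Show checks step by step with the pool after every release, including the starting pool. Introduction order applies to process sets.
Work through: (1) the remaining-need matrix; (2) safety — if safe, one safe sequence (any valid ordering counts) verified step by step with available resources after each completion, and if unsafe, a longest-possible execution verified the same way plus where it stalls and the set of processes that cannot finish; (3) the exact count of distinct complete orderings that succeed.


(1) Need matrix, components ordered r3, r4, r1, r2:
  W2: (9, 5, 4, 2)
  W3: (12, 0, 3, 3)
  W5: (3, 4, 1, 1)
  W7: (9, 6, 1, 2)
  W4: (1, 3, 2, 2)
  W8: (1, 3, 2, 0)
(2) SAFE — a valid safe sequence is W8, W5, W4, W2, W7, W3.
Key observation: W8 marks the first exact bind of the order: its need (1, 3, 2, 0) fits the free (1, 3, 2, 0) with zero slack on a requested resource.
Step-by-step check:
  pool = (1, 3, 2, 0)
  run W8 (needs (1, 3, 2, 0), free (1, 3, 2, 0)); after release of (3, 1, 1, 1) the pool is (4, 4, 3, 1)
  run W5 (needs (3, 4, 1, 1), free (4, 4, 3, 1)); after release of (3, 1, 1, 1) the pool is (7, 5, 4, 2)
  run W4 (needs (1, 3, 2, 2), free (7, 5, 4, 2)); after release of (2, 0, 1, 0) the pool is (9, 5, 5, 2)
  run W2 (needs (9, 5, 4, 2), free (9, 5, 5, 2)); after release of (0, 2, 0, 0) the pool is (9, 7, 5, 2)
  run W7 (needs (9, 6, 1, 2), free (9, 7, 5, 2)); after release of (3, 0, 0, 1) the pool is (12, 7, 5, 3)
  run W3 (needs (12, 0, 3, 3), free (12, 7, 5, 3)); after release of (1, 1, 1, 2) the pool is (13, 8, 6, 5)
(3) Precisely 1 of the possible complete orderings is a safe sequence.


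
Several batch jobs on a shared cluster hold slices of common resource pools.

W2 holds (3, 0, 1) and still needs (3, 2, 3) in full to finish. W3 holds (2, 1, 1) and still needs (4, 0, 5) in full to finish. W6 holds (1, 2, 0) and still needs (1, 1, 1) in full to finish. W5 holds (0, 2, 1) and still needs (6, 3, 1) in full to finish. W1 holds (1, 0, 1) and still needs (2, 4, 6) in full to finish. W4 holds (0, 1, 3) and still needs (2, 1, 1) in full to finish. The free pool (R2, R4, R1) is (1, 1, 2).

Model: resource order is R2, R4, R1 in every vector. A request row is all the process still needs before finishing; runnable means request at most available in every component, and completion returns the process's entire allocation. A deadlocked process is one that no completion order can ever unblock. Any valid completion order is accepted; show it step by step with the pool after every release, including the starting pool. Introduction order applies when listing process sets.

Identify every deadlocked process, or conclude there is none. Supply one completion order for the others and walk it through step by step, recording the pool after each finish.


Deadlocked set: W2, W3, W5 and W1.
Key observation: after W6, W4 the pool peaks at (2, 4, 5), and each blocked process is short somewhere: W2 on R2; W3 on R2; W5 on R2; W1 on R1.
The rest can finish in the order W6, W4. Check, step by step:
  pool = (1, 1, 2)
  W6 needs (1, 1, 1) <= (1, 1, 2) -> finishes; pool += (1, 2, 0) = (2, 3, 2)
  W4 needs (2, 1, 1) <= (2, 3, 2) -> finishes; pool += (0, 1, 3) = (2, 4, 5)
The blocked processes can never fit:
  W2 cannot run: need (3, 2, 3) vs free (2, 4, 5) (insufficient R2)
  W3 cannot run: need (4, 0, 5) vs free (2, 4, 5) (insufficient R2)
  W5 cannot run: need (6, 3, 1) vs free (2, 4, 5) (insufficient R2)
  W1 cannot run: need (2, 4, 6) vs free (2, 4, 5) (insufficient R1)


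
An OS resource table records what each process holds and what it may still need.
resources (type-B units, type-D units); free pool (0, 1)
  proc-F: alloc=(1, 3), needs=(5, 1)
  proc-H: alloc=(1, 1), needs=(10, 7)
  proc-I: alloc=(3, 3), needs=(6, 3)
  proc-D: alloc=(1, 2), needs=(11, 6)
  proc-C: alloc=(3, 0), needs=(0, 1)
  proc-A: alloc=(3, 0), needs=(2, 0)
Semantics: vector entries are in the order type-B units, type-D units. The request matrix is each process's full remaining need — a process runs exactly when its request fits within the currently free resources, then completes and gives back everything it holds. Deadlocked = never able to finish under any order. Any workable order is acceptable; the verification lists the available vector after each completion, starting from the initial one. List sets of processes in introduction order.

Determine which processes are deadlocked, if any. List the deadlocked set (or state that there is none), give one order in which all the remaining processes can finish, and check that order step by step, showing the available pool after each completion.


The deadlocked set is empty.
Key observation: the pool covers proc-C at once, and every later process fits after earlier releases.
A valid finishing order for the others: proc-C, proc-A, proc-F, proc-I, proc-H, proc-D. Walking it through:
  pool = (0, 1)
  proc-C needs (0, 1) <= (0, 1) -> finishes; pool += (3, 0) = (3, 1)
  proc-A needs (2, 0) <= (3, 1) -> finishes; pool += (3, 0) = (6, 1)
  proc-F needs (5, 1) <= (6, 1) -> finishes; pool += (1, 3) = (7, 4)
  proc-I needs (6, 3) <= (7, 4) -> finishes; pool += (3, 3) = (10, 7)
  proc-H needs (10, 7) <= (10, 7) -> finishes; pool += (1, 1) = (11, 8)
  proc-D needs (11, 6) <= (11, 8) -> finishes; pool += (1, 2) = (12, 10)


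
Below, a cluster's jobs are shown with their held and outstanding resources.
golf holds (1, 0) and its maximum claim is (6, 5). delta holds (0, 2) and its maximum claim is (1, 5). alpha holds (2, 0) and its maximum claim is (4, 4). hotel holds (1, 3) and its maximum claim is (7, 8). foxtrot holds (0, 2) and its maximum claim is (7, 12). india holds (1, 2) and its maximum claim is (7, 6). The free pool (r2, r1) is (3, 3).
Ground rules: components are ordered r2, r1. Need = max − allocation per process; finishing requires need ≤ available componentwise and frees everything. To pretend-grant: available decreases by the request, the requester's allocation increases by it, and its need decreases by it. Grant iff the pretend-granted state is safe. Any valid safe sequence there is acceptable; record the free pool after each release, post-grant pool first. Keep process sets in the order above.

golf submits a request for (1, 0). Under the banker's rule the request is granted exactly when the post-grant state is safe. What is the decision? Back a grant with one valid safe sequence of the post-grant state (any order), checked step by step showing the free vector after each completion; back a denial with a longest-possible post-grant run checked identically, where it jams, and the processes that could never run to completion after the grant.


GRANT. The post-grant state is safe; one safe sequence: delta, alpha, golf, hotel, india, foxtrot.
Key observation: the grant leaves (2, 3) free — enough for delta, whose release restarts the cascade.
Step-by-step check of the post-grant state:
  pool = (2, 3)
  delta needs (1, 3) <= (2, 3) -> finishes; pool += (0, 2) = (2, 5)
  alpha needs (2, 4) <= (2, 5) -> finishes; pool += (2, 0) = (4, 5)
  golf needs (4, 5) <= (4, 5) -> finishes; pool += (2, 0) = (6, 5)
  hotel needs (6, 5) <= (6, 5) -> finishes; pool += (1, 3) = (7, 8)
  india needs (6, 4) <= (7, 8) -> finishes; pool += (1, 2) = (8, 10)
  foxtrot needs (7, 10) <= (8, 10) -> finishes; pool += (0, 2) = (8, 12)


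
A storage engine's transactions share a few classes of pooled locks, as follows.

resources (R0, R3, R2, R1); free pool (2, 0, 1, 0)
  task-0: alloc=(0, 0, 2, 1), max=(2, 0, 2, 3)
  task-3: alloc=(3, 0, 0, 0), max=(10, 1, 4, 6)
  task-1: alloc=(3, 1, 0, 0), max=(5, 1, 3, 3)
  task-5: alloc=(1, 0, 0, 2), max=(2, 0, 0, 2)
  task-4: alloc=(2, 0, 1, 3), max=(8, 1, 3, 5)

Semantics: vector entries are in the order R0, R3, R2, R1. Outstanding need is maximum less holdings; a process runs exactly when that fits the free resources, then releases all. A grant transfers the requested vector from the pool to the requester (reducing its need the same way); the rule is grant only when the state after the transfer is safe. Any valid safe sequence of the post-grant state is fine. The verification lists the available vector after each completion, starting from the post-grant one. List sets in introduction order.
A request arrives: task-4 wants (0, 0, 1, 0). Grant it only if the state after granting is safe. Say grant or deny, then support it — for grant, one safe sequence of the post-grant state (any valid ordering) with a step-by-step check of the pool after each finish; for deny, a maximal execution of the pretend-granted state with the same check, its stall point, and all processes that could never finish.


DENY. Granting would leave the state unsafe.
Key observation: after task-5, task-0 the pool peaks at (3, 0, 2, 3), and each blocked process is short somewhere: task-3 on R0, R3, R2, R1; task-1 on R2; task-4 on R0, R3.
After a pretend grant, a maximal execution: task-5, task-0 — then nothing else fits. Check, step by step:
  pool = (2, 0, 0, 0)
  task-5 needs (1, 0, 0, 0) <= (2, 0, 0, 0) -> finishes; pool += (1, 0, 0, 2) = (3, 0, 0, 2)
  task-0 needs (2, 0, 0, 2) <= (3, 0, 0, 2) -> finishes; pool += (0, 0, 2, 1) = (3, 0, 2, 3)
  blocked: task-3 wants (7, 1, 4, 6), pool (3, 0, 2, 3) — not enough R0, R3, R2 and R1
  blocked: task-1 wants (2, 0, 3, 3), pool (3, 0, 2, 3) — not enough R2
  blocked: task-4 wants (6, 1, 1, 2), pool (3, 0, 2, 3) — not enough R0 and R3
Processes that could never finish after the grant: task-3, task-1 and task-4.


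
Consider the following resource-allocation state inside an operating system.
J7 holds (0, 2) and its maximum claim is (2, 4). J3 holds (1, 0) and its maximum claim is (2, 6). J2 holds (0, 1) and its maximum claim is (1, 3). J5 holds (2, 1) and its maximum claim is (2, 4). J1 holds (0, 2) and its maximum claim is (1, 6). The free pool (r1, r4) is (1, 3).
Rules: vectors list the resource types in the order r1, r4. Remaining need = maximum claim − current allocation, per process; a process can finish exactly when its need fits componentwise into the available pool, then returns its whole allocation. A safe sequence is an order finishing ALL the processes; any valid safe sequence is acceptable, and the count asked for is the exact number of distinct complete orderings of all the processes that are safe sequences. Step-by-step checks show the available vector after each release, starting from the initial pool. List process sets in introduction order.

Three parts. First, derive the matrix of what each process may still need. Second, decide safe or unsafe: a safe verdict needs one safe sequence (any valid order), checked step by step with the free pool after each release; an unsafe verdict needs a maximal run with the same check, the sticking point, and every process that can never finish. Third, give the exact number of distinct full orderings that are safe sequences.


(1) Outstanding need per process (order r1, r4):
  J7: (2, 2)
  J3: (1, 6)
  J2: (1, 2)
  J5: (0, 3)
  J1: (1, 4)
(2) SAFE — a valid safe sequence is J5, J2, J7, J1, J3.
Key observation: J5 marks the first exact bind of the order: its need (0, 3) fits the free (1, 3) with zero slack on a requested resource.
Step-by-step check:
  pool = (1, 3)
  J5 needs (0, 3) <= (1, 3) -> finishes; pool += (2, 1) = (3, 4)
  J2 needs (1, 2) <= (3, 4) -> finishes; pool += (0, 1) = (3, 5)
  J7 needs (2, 2) <= (3, 5) -> finishes; pool += (0, 2) = (3, 7)
  J1 needs (1, 4) <= (3, 7) -> finishes; pool += (0, 2) = (3, 9)
  J3 needs (1, 6) <= (3, 9) -> finishes; pool += (1, 0) = (4, 9)
(3) Exactly 24 of the possible complete orderings are safe sequences.


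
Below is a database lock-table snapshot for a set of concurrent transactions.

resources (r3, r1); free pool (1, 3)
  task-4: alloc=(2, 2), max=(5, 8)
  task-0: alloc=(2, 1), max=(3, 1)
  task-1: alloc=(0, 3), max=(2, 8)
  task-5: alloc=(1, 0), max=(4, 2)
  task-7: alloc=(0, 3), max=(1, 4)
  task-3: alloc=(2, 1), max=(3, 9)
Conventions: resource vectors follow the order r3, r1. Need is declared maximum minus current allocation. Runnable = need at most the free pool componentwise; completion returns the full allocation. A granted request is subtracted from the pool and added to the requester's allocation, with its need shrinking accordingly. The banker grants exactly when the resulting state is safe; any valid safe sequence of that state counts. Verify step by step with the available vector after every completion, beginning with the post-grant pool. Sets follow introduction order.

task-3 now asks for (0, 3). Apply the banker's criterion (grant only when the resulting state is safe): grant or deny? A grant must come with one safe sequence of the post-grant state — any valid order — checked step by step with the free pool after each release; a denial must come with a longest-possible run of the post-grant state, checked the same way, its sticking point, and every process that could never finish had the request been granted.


DENY — the pretend-granted state is unsafe.
Key observation: task-0, task-7, task-5 can finish, but then (4, 4) is all there is, and the blocked group's r1 demands exceed it.
Pretend the grant happened; the run task-0, task-7, task-5 goes as far as possible. Verifying each step:
  pool = (1, 0)
  task-0: need (1, 0) fits (1, 0); releases (2, 1), pool now (3, 1)
  task-7: need (1, 1) fits (3, 1); releases (0, 3), pool now (3, 4)
  task-5: need (3, 2) fits (3, 4); releases (1, 0), pool now (4, 4)
  blocked: task-4 wants (3, 6), pool (4, 4) — not enough r1
  blocked: task-1 wants (2, 5), pool (4, 4) — not enough r1
  blocked: task-3 wants (1, 5), pool (4, 4) — not enough r1
Post-grant, the permanently blocked set is task-4, task-1 and task-3.


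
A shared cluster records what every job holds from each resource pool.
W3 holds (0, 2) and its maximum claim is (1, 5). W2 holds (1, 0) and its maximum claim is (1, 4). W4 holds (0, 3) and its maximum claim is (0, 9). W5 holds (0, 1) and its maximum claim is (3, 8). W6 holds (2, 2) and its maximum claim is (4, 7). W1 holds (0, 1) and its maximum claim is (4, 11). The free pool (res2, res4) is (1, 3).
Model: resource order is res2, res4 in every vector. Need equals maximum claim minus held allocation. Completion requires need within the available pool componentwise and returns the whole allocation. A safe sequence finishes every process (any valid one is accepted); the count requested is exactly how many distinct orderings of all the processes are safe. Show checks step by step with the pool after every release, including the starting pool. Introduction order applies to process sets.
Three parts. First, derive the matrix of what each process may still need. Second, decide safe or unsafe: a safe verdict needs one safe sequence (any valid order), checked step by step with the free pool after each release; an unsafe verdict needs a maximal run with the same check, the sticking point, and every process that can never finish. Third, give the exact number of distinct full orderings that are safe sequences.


(1) Remaining need (order res2, res4):
  W3: (1, 3)
  W2: (0, 4)
  W4: (0, 6)
  W5: (3, 7)
  W6: (2, 5)
  W1: (4, 10)
(2) SAFE. One safe sequence: W3, W2, W6, W5, W4, W1.
Key observation: at W3 the run first touches a limit — (1, 3) against (1, 3), exact on a resource it actually requests.
Verifying each step:
  pool = (1, 3)
  run W3 (needs (1, 3), free (1, 3)); after release of (0, 2) the pool is (1, 5)
  run W2 (needs (0, 4), free (1, 5)); after release of (1, 0) the pool is (2, 5)
  run W6 (needs (2, 5), free (2, 5)); after release of (2, 2) the pool is (4, 7)
  run W5 (needs (3, 7), free (4, 7)); after release of (0, 1) the pool is (4, 8)
  run W4 (needs (0, 6), free (4, 8)); after release of (0, 3) the pool is (4, 11)
  run W1 (needs (4, 10), free (4, 11)); after release of (0, 1) the pool is (4, 12)
(3) Precisely 3 of the possible complete orderings are safe sequences.


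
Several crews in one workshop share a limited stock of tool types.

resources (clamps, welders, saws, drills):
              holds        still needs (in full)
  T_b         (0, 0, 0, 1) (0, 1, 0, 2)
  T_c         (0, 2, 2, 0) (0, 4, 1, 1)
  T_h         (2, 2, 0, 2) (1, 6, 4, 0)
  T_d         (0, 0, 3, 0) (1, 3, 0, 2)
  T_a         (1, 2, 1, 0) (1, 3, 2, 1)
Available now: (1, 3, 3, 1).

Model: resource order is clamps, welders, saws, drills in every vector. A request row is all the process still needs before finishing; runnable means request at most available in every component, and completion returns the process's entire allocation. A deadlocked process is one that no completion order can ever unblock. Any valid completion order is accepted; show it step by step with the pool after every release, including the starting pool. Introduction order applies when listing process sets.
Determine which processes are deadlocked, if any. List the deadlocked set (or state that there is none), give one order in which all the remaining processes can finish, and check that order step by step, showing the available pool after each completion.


Nothing here is deadlocked.
Key observation: T_a leads a chain of completions in which each release enables another process.
A valid finishing order for the others: T_a, T_c, T_h, T_b, T_d. Verifying each step:
  pool = (1, 3, 3, 1)
  T_a: need (1, 3, 2, 1) fits (1, 3, 3, 1); releases (1, 2, 1, 0), pool now (2, 5, 4, 1)
  T_c: need (0, 4, 1, 1) fits (2, 5, 4, 1); releases (0, 2, 2, 0), pool now (2, 7, 6, 1)
  T_h: need (1, 6, 4, 0) fits (2, 7, 6, 1); releases (2, 2, 0, 2), pool now (4, 9, 6, 3)
  T_b: need (0, 1, 0, 2) fits (4, 9, 6, 3); releases (0, 0, 0, 1), pool now (4, 9, 6, 4)
  T_d: need (1, 3, 0, 2) fits (4, 9, 6, 4); releases (0, 0, 3, 0), pool now (4, 9, 9, 4)


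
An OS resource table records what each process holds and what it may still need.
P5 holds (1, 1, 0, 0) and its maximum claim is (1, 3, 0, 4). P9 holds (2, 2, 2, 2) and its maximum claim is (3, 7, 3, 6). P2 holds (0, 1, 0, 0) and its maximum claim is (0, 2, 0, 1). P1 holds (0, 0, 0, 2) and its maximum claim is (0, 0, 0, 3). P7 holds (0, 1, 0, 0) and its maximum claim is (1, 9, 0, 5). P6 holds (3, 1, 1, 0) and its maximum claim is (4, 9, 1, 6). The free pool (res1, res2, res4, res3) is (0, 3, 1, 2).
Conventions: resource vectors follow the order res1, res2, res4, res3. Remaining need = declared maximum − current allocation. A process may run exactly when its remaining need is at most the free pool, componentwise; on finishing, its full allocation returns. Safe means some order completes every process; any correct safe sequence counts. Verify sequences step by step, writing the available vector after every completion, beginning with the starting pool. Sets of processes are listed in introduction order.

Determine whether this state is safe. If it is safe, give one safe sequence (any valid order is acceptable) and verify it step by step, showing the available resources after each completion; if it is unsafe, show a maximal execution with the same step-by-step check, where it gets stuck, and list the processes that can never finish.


UNSAFE.
Key observation: the wall is res2: completing P1, P2, P5, P9 brings the pool only to (3, 7, 3, 6), and all the rest need more.
The run P1, P2, P5, P9 cannot be extended any further. Check, step by step:
  pool = (0, 3, 1, 2)
  P1: need (0, 0, 0, 1) fits (0, 3, 1, 2); releases (0, 0, 0, 2), pool now (0, 3, 1, 4)
  P2: need (0, 1, 0, 1) fits (0, 3, 1, 4); releases (0, 1, 0, 0), pool now (0, 4, 1, 4)
  P5: need (0, 2, 0, 4) fits (0, 4, 1, 4); releases (1, 1, 0, 0), pool now (1, 5, 1, 4)
  P9: need (1, 5, 1, 4) fits (1, 5, 1, 4); releases (2, 2, 2, 2), pool now (3, 7, 3, 6)
  P7 cannot run: need (1, 8, 0, 5) vs free (3, 7, 3, 6) (insufficient res2)
  P6 cannot run: need (1, 8, 0, 6) vs free (3, 7, 3, 6) (insufficient res2)
Never able to finish: P7 and P6.


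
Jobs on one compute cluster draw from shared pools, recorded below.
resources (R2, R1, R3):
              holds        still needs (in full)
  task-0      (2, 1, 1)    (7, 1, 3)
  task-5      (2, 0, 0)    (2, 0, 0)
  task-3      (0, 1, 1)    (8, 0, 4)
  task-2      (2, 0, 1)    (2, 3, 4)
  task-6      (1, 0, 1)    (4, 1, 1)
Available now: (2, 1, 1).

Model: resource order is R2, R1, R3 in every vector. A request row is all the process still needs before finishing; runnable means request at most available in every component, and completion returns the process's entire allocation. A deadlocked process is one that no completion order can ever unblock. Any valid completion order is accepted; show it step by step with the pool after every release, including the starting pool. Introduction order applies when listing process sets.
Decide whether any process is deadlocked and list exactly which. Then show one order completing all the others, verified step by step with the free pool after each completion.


The deadlocked set is task-0, task-3 and task-2.
Key observation: the wall is R3: completing task-5, task-6 brings the pool only to (5, 1, 2), and all the rest need more.
One completion order for the rest: task-5, task-6. Step-by-step check:
  pool = (2, 1, 1)
  task-5 needs (2, 0, 0) <= (2, 1, 1) -> finishes; pool += (2, 0, 0) = (4, 1, 1)
  task-6 needs (4, 1, 1) <= (4, 1, 1) -> finishes; pool += (1, 0, 1) = (5, 1, 2)
The blocked processes can never fit:
  task-0 cannot run: need (7, 1, 3) vs free (5, 1, 2) (insufficient R2 and R3)
  task-3 cannot run: need (8, 0, 4) vs free (5, 1, 2) (insufficient R2 and R3)
  task-2 cannot run: need (2, 3, 4) vs free (5, 1, 2) (insufficient R1 and R3)


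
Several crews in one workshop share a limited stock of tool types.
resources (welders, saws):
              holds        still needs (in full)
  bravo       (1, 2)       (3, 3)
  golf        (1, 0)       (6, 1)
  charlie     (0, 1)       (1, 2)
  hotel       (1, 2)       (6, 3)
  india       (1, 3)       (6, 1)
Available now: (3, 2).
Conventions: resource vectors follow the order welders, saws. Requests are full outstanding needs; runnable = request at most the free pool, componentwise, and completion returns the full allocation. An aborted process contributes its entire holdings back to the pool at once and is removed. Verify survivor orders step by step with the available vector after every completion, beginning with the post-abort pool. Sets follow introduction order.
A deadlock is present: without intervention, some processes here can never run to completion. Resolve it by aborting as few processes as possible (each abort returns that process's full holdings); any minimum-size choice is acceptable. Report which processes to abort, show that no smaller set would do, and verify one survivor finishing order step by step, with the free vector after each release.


The answer: abort hotel and india.
Key observation: golf had no path to completion before; after the abort of hotel and india ((2, 5) returned), step 2 is where it fits.
Minimality, checking each single-abort alternative: bravo alone leaves golf blocked (short on welders); golf alone leaves hotel blocked (short on welders); charlie alone leaves golf blocked (short on welders); hotel alone leaves golf blocked (short on welders); india alone leaves golf blocked (short on welders).
One survivor order: bravo, golf, charlie. Verifying each step (post-abort pool first):
  pool = (5, 7)
  run bravo (needs (3, 3), free (5, 7)); after release of (1, 2) the pool is (6, 9)
  run golf (needs (6, 1), free (6, 9)); after release of (1, 0) the pool is (7, 9)
  run charlie (needs (1, 2), free (7, 9)); after release of (0, 1) the pool is (7, 10)


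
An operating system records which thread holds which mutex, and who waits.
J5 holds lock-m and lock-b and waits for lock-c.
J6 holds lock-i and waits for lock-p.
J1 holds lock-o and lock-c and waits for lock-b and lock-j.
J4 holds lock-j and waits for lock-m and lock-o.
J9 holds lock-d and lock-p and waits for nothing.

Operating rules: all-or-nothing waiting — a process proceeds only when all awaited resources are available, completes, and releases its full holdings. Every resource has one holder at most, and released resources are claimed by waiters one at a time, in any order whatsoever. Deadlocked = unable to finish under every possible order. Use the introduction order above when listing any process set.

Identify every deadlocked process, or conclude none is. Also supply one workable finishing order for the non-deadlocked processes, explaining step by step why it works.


Deadlocked set: J5, J1 and J4.
Key observation: the waits loop around J5 -> J1 -> J5 with no way out; J4 is caught in further circular waits.
A valid finishing order for the others: J9, J6.
Verifying each step:
  run J9 (it waits on nothing); releases lock-d and lock-p
  J6: everything it awaited (lock-p) is free; runs, freeing lock-i


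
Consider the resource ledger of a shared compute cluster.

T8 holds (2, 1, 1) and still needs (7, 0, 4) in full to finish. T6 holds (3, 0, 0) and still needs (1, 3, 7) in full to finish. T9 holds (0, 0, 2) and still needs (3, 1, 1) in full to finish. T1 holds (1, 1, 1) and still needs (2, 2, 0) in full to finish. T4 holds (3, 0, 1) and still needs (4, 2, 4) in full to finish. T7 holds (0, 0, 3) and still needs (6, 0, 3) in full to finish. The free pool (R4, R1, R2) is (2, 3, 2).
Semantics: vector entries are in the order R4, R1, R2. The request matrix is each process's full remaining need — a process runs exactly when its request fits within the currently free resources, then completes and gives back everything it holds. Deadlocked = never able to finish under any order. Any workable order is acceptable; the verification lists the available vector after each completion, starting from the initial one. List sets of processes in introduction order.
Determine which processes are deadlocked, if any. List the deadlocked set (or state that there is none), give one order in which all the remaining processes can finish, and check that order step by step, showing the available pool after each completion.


Deadlocked: T8, T6, T4 and T7.
Key observation: after T1, T9 the pool peaks at (3, 4, 5), and each blocked process is short somewhere: T8 on R4; T6 on R2; T4 on R4; T7 on R4.
The rest can finish in the order T1, T9. Verifying each step:
  pool = (2, 3, 2)
  run T1 (needs (2, 2, 0), free (2, 3, 2)); after release of (1, 1, 1) the pool is (3, 4, 3)
  run T9 (needs (3, 1, 1), free (3, 4, 3)); after release of (0, 0, 2) the pool is (3, 4, 5)
The stuck group stays short no matter what:
  blocked: T8 wants (7, 0, 4), pool (3, 4, 5) — not enough R4
  blocked: T6 wants (1, 3, 7), pool (3, 4, 5) — not enough R2
  blocked: T4 wants (4, 2, 4), pool (3, 4, 5) — not enough R4
  blocked: T7 wants (6, 0, 3), pool (3, 4, 5) — not enough R4


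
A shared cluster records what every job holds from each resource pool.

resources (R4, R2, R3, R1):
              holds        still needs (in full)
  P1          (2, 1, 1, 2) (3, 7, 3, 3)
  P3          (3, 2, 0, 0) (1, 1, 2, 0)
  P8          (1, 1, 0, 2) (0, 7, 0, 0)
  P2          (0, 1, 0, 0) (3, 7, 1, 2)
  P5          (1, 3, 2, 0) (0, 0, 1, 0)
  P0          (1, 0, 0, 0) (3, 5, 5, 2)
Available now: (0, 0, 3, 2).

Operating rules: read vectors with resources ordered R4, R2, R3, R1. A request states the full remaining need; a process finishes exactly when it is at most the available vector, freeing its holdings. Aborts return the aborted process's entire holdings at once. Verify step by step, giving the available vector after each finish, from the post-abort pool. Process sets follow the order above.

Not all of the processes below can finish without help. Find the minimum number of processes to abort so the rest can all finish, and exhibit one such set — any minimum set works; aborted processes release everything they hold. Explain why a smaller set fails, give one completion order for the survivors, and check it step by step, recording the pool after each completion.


Minimum abort set: P1 and P2.
Key observation: aborting P1 and P2 returns (2, 2, 1, 2), and P8 — hopeless before — runs at step 3 with the returned capacity in the pool.
No one abort is enough; case by case: P1 alone leaves P8 blocked (short on R2); P3 alone leaves P1 blocked (short on R2 and R1); P8 alone leaves P1 blocked (short on R2); P2 alone leaves P1 blocked (short on R2 and R1); P5 alone leaves P1 blocked (short on R2 and R1); P0 alone leaves P1 blocked (short on R2 and R1).
Survivors finish in the order: P3, P5, P8, P0. Verifying each step (pool after the aborts first):
  pool = (2, 2, 4, 4)
  run P3 (needs (1, 1, 2, 0), free (2, 2, 4, 4)); after release of (3, 2, 0, 0) the pool is (5, 4, 4, 4)
  run P5 (needs (0, 0, 1, 0), free (5, 4, 4, 4)); after release of (1, 3, 2, 0) the pool is (6, 7, 6, 4)
  run P8 (needs (0, 7, 0, 0), free (6, 7, 6, 4)); after release of (1, 1, 0, 2) the pool is (7, 8, 6, 6)
  run P0 (needs (3, 5, 5, 2), free (7, 8, 6, 6)); after release of (1, 0, 0, 0) the pool is (8, 8, 6, 6)


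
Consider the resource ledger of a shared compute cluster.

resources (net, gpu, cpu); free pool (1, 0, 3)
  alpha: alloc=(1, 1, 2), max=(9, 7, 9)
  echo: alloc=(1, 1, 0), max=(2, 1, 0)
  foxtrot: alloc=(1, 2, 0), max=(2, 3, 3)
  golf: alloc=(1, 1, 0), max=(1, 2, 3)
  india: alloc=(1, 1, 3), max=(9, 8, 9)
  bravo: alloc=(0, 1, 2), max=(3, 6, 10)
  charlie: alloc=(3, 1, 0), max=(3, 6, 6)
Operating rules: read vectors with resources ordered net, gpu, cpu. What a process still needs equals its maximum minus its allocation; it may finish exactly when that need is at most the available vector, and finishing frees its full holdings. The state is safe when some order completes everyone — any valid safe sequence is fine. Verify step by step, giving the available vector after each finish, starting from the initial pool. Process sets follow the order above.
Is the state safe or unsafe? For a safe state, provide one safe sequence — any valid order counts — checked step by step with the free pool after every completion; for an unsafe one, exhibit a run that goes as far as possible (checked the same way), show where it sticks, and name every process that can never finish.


The state is UNSAFE.
Key observation: after echo, golf, foxtrot complete, (4, 4, 3) is the best the pool ever gets, yet each leftover process wants more gpu.
A maximal execution: echo, golf, foxtrot — then nothing else fits. Walking it through:
  pool = (1, 0, 3)
  run echo (needs (1, 0, 0), free (1, 0, 3)); after release of (1, 1, 0) the pool is (2, 1, 3)
  run golf (needs (0, 1, 3), free (2, 1, 3)); after release of (1, 1, 0) the pool is (3, 2, 3)
  run foxtrot (needs (1, 1, 3), free (3, 2, 3)); after release of (1, 2, 0) the pool is (4, 4, 3)
  alpha still needs (8, 6, 7) but only (4, 4, 3) is free — short on net, gpu and cpu
  india still needs (8, 7, 6) but only (4, 4, 3) is free — short on net, gpu and cpu
  bravo still needs (3, 5, 8) but only (4, 4, 3) is free — short on gpu and cpu
  charlie still needs (0, 5, 6) but only (4, 4, 3) is free — short on gpu and cpu
Never able to finish: alpha, india, bravo and charlie.
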